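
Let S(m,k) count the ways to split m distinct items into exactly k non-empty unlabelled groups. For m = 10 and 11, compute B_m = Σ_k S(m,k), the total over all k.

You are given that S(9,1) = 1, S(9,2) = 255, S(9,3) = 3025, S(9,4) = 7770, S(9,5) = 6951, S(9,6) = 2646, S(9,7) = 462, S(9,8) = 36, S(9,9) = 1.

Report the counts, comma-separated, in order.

115975, 678570

[10] T[10,1]:1*1+0=1 · T[10,2]:2*255+1=511 · T[10,3]:3*3025+255=9330 · T[10,4]:4*7770+3025=34105 · T[10,5]:5*6951+7770=42525 · T[10,6]:6*2646+6951=22827 · T[10,7]:7*462+2646=5880 · T[10,8]:8*36+462=750 · T[10,9]:9*1+36=45 · T[10,10]:10*0+1=1
[11] T[11,1]:1*1+0=1 · T[11,2]:2*511+1=1023 · T[11,3]:3*9330+511=28501 · T[11,4]:4*34105+9330=145750 · T[11,5]:5*42525+34105=246730 · T[11,6]:6*22827+42525=179487 · T[11,7]:7*5880+22827=63987 · T[11,8]:8*750+5880=11880 · T[11,9]:9*45+750=1155 · T[11,10]:10*1+45=55 · T[11,11]:11*0+1=1
B_10 = ΣS(10,k) = 1+511+9330+34105+42525+22827+5880+750+45+1 = 115975
B_11 = ΣS(11,k) = 1+1023+28501+145750+246730+179487+63987+11880+1155+55+1 = 678570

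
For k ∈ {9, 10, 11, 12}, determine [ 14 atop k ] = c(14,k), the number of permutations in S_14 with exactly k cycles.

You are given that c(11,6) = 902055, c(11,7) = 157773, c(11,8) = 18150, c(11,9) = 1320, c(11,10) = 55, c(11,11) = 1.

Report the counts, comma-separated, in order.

r12: T_12,7=11×157773+902055=2637558; T_12,8=11×18150+157773=357423; T_12,9=11×1320+18150=32670; T_12,10=11×55+1320=1925; T_12,11=11×1+55=66; T_12,12=11×0+1=1
r13: T_13,8=12×357423+2637558=6926634; T_13,9=12×32670+357423=749463; T_13,10=12×1925+32670=55770; T_13,11=12×66+1925=2717; T_13,12=12×1+66=78
r14: T_14,9=13×749463+6926634=16669653; T_14,10=13×55770+749463=1474473; T_14,11=13×2717+55770=91091; T_14,12=13×78+2717=3731
Read c(14,9) = 16669653, c(14,10) = 1474473, c(14,11) = 91091, c(14,12) = 3731.

16669653, 1474473, 91091, 3731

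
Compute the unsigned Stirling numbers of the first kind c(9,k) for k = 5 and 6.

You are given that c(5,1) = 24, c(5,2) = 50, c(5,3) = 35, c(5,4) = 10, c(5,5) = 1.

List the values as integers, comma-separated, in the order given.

i=6: T(6,2)=24+5·50=274 | T(6,3)=50+5·35=225 | T(6,4)=35+5·10=85 | T(6,5)=10+5·1=15 | T(6,6)=1+5·0=1
i=7: T(7,3)=274+6·225=1624 | T(7,4)=225+6·85=735 | T(7,5)=85+6·15=175 | T(7,6)=15+6·1=21
i=8: T(8,4)=1624+7·735=6769 | T(8,5)=735+7·175=1960 | T(8,6)=175+7·21=322
i=9: T(9,5)=6769+8·1960=22449 | T(9,6)=1960+8·322=4536
Read c(9,5) = 22449, c(9,6) = 4536.

22449, 4536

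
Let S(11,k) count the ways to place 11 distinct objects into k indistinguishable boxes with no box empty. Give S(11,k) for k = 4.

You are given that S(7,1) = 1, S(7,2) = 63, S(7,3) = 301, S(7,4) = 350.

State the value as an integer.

145750

@8  (8,1):1·1+0→1, (8,2):63·2+1→127, (8,3):301·3+63→966, (8,4):350·4+301→1701
@9  (9,2):127·2+1→255, (9,3):966·3+127→3025, (9,4):1701·4+966→7770
@10  (10,3):3025·3+255→9330, (10,4):7770·4+3025→34105
@11  (11,4):34105·4+9330→145750
Read S(11,4) = 145750.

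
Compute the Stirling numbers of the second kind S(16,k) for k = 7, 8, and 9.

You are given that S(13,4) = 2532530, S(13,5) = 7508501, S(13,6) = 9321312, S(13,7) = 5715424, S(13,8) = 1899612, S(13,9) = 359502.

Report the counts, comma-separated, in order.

3281882604, 2141764053, 820784250

i=14: T(14,5)=2532530+5·7508501=40075035 | T(14,6)=7508501+6·9321312=63436373 | T(14,7)=9321312+7·5715424=49329280 | T(14,8)=5715424+8·1899612=20912320 | T(14,9)=1899612+9·359502=5135130
i=15: T(15,6)=40075035+6·63436373=420693273 | T(15,7)=63436373+7·49329280=408741333 | T(15,8)=49329280+8·20912320=216627840 | T(15,9)=20912320+9·5135130=67128490
i=16: T(16,7)=420693273+7·408741333=3281882604 | T(16,8)=408741333+8·216627840=2141764053 | T(16,9)=216627840+9·67128490=820784250
Read S(16,7) = 3281882604, S(16,8) = 2141764053, S(16,9) = 820784250.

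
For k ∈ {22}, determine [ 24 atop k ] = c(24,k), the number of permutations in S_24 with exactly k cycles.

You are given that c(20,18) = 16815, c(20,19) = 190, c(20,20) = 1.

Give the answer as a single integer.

i=21: T(21,19)=16815+20·190=20615 | T(21,20)=190+20·1=210 | T(21,21)=1+20·0=1
i=22: T(22,20)=20615+21·210=25025 | T(22,21)=210+21·1=231 | T(22,22)=1+21·0=1
i=23: T(23,21)=25025+22·231=30107 | T(23,22)=231+22·1=253
i=24: T(24,22)=30107+23·253=35926
Read c(24,22) = 35926.

35926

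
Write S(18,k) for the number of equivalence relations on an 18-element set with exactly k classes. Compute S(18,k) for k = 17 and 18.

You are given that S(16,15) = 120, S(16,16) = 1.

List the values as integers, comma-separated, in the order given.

i=17: T(17,16)=120+16·1=136 | T(17,17)=1+17·0=1
i=18: T(18,17)=136+17·1=153 | T(18,18)=1+18·0=1
Read S(18,17) = 153, S(18,18) = 1.

153, 1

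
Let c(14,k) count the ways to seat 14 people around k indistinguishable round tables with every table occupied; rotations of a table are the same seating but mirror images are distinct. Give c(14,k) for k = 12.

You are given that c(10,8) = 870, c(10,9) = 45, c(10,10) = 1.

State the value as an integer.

@11  (11,9):45·10+870→1320, (11,10):1·10+45→55, (11,11):0·10+1→1
@12  (12,10):55·11+1320→1925, (12,11):1·11+55→66, (12,12):0·11+1→1
@13  (13,11):66·12+1925→2717, (13,12):1·12+66→78
@14  (14,12):78·13+2717→3731
Read c(14,12) = 3731.

3731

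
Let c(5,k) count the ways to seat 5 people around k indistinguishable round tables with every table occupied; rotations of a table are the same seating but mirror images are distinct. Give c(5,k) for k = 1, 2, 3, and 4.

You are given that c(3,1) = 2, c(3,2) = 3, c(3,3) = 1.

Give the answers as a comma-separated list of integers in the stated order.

24, 50, 35, 10

@4  (4,1):2·3+0→6, (4,2):3·3+2→11, (4,3):1·3+3→6, (4,4):0·3+1→1
@5  (5,1):6·4+0→24, (5,2):11·4+6→50, (5,3):6·4+11→35, (5,4):1·4+6→10
Read c(5,1) = 24, c(5,2) = 50, c(5,3) = 35, c(5,4) = 10.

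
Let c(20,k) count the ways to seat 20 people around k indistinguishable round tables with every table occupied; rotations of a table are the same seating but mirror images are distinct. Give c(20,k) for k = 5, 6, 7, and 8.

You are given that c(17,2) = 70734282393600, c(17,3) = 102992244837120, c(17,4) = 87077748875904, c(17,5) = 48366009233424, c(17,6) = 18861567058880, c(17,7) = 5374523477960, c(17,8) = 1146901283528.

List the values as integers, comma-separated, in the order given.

[18] T[18,3]:17*102992244837120+70734282393600=1821602444624640 · T[18,4]:17*87077748875904+102992244837120=1583313975727488 · T[18,5]:17*48366009233424+87077748875904=909299905844112 · T[18,6]:17*18861567058880+48366009233424=369012649234384 · T[18,7]:17*5374523477960+18861567058880=110228466184200 · T[18,8]:17*1146901283528+5374523477960=24871845297936
[19] T[19,4]:18*1583313975727488+1821602444624640=30321254007719424 · T[19,5]:18*909299905844112+1583313975727488=17950712280921504 · T[19,6]:18*369012649234384+909299905844112=7551527592063024 · T[19,7]:18*110228466184200+369012649234384=2353125040549984 · T[19,8]:18*24871845297936+110228466184200=557921681547048
[20] T[20,5]:19*17950712280921504+30321254007719424=371384787345228000 · T[20,6]:19*7551527592063024+17950712280921504=161429736530118960 · T[20,7]:19*2353125040549984+7551527592063024=52260903362512720 · T[20,8]:19*557921681547048+2353125040549984=12953636989943896
Read c(20,5) = 371384787345228000, c(20,6) = 161429736530118960, c(20,7) = 52260903362512720, c(20,8) = 12953636989943896.

371384787345228000, 161429736530118960, 52260903362512720, 12953636989943896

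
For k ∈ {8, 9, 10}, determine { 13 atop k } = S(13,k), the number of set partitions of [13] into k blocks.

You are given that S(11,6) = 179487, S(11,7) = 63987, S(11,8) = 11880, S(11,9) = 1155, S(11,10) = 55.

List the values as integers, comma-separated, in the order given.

@12  (12,7):63987·7+179487→627396, (12,8):11880·8+63987→159027, (12,9):1155·9+11880→22275, (12,10):55·10+1155→1705
@13  (13,8):159027·8+627396→1899612, (13,9):22275·9+159027→359502, (13,10):1705·10+22275→39325
Read S(13,8) = 1899612, S(13,9) = 359502, S(13,10) = 39325.

1899612, 359502, 39325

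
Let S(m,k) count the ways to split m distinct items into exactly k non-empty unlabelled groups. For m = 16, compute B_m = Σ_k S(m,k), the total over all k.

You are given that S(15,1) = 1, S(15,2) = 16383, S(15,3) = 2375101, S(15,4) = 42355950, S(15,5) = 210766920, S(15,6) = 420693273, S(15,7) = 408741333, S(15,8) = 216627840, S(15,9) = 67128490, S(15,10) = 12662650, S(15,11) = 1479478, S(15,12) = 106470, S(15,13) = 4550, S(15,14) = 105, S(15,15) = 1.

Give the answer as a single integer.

row 16: T[16][1]=1·1+0=1  T[16][2]=2·16383+1=32767  T[16][3]=3·2375101+16383=7141686  T[16][4]=4·42355950+2375101=171798901  T[16][5]=5·210766920+42355950=1096190550  T[16][6]=6·420693273+210766920=2734926558  T[16][7]=7·408741333+420693273=3281882604  T[16][8]=8·216627840+408741333=2141764053  T[16][9]=9·67128490+216627840=820784250  T[16][10]=10·12662650+67128490=193754990  T[16][11]=11·1479478+12662650=28936908  T[16][12]=12·106470+1479478=2757118  T[16][13]=13·4550+106470=165620  T[16][14]=14·105+4550=6020  T[16][15]=15·1+105=120  T[16][16]=16·0+1=1
B_16 = ΣS(16,k) = 1+32767+7141686+171798901+1096190550+2734926558+3281882604+2141764053+820784250+193754990+28936908+2757118+165620+6020+120+1 = 10480142147

10480142147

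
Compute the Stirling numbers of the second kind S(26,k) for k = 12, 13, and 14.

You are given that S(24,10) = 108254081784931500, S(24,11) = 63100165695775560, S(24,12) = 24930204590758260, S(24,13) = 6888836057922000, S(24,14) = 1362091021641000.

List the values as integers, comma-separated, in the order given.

i=25: T(25,11)=108254081784931500+11·63100165695775560=802355904438462660 | T(25,12)=63100165695775560+12·24930204590758260=362262620784874680 | T(25,13)=24930204590758260+13·6888836057922000=114485073343744260 | T(25,14)=6888836057922000+14·1362091021641000=25958110360896000
i=26: T(26,12)=802355904438462660+12·362262620784874680=5149507353856958820 | T(26,13)=362262620784874680+13·114485073343744260=1850568574253550060 | T(26,14)=114485073343744260+14·25958110360896000=477898618396288260
Read S(26,12) = 5149507353856958820, S(26,13) = 1850568574253550060, S(26,14) = 477898618396288260.

5149507353856958820, 1850568574253550060, 477898618396288260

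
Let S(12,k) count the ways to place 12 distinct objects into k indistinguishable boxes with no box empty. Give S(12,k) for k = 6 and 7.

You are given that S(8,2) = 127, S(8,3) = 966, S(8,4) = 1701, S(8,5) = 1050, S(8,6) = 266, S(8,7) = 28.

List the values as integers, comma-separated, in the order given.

1323652, 627396

row 9: T[9][3]=3·966+127=3025  T[9][4]=4·1701+966=7770  T[9][5]=5·1050+1701=6951  T[9][6]=6·266+1050=2646  T[9][7]=7·28+266=462
row 10: T[10][4]=4·7770+3025=34105  T[10][5]=5·6951+7770=42525  T[10][6]=6·2646+6951=22827  T[10][7]=7·462+2646=5880
row 11: T[11][5]=5·42525+34105=246730  T[11][6]=6·22827+42525=179487  T[11][7]=7·5880+22827=63987
row 12: T[12][6]=6·179487+246730=1323652  T[12][7]=7·63987+179487=627396
Read S(12,6) = 1323652, S(12,7) = 627396.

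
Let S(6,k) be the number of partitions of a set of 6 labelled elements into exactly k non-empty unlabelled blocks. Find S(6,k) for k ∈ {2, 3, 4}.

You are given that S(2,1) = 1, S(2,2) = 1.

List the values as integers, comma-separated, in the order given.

@3  (3,1):1·1+0→1, (3,2):1·2+1→3, (3,3):0·3+1→1
@4  (4,1):1·1+0→1, (4,2):3·2+1→7, (4,3):1·3+3→6, (4,4):0·4+1→1
@5  (5,1):1·1+0→1, (5,2):7·2+1→15, (5,3):6·3+7→25, (5,4):1·4+6→10
@6  (6,2):15·2+1→31, (6,3):25·3+15→90, (6,4):10·4+25→65
Read S(6,2) = 31, S(6,3) = 90, S(6,4) = 65.

31, 90, 65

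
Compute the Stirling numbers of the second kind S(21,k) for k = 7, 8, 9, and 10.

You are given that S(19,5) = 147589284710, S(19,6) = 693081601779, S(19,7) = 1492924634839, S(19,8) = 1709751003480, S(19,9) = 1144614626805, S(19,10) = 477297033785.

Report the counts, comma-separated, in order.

r20: T_20,6=6×693081601779+147589284710=4306078895384; T_20,7=7×1492924634839+693081601779=11143554045652; T_20,8=8×1709751003480+1492924634839=15170932662679; T_20,9=9×1144614626805+1709751003480=12011282644725; T_20,10=10×477297033785+1144614626805=5917584964655
r21: T_21,7=7×11143554045652+4306078895384=82310957214948; T_21,8=8×15170932662679+11143554045652=132511015347084; T_21,9=9×12011282644725+15170932662679=123272476465204; T_21,10=10×5917584964655+12011282644725=71187132291275
Read S(21,7) = 82310957214948, S(21,8) = 132511015347084, S(21,9) = 123272476465204, S(21,10) = 71187132291275.

82310957214948, 132511015347084, 123272476465204, 71187132291275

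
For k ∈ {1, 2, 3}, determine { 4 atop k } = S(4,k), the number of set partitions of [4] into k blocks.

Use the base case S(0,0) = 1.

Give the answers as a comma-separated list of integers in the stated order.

r1: T_1,1=1×0+1=1
r2: T_2,1=1×1+0=1; T_2,2=2×0+1=1
r3: T_3,1=1×1+0=1; T_3,2=2×1+1=3; T_3,3=3×0+1=1
r4: T_4,1=1×1+0=1; T_4,2=2×3+1=7; T_4,3=3×1+3=6
Read S(4,1) = 1, S(4,2) = 7, S(4,3) = 6.

1, 7, 6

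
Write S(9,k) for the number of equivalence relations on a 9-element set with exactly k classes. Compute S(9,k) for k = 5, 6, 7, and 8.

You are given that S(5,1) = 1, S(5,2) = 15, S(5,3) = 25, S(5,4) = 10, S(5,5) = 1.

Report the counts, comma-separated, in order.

row 6: T[6][2]=2·15+1=31  T[6][3]=3·25+15=90  T[6][4]=4·10+25=65  T[6][5]=5·1+10=15  T[6][6]=6·0+1=1
row 7: T[7][3]=3·90+31=301  T[7][4]=4·65+90=350  T[7][5]=5·15+65=140  T[7][6]=6·1+15=21  T[7][7]=7·0+1=1
row 8: T[8][4]=4·350+301=1701  T[8][5]=5·140+350=1050  T[8][6]=6·21+140=266  T[8][7]=7·1+21=28  T[8][8]=8·0+1=1
row 9: T[9][5]=5·1050+1701=6951  T[9][6]=6·266+1050=2646  T[9][7]=7·28+266=462  T[9][8]=8·1+28=36
Read S(9,5) = 6951, S(9,6) = 2646, S(9,7) = 462, S(9,8) = 36.

6951, 2646, 462, 36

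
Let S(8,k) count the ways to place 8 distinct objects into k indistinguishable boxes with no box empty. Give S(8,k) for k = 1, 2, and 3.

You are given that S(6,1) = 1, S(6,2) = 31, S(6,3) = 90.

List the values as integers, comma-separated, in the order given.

r7: T_7,1=1×1+0=1; T_7,2=2×31+1=63; T_7,3=3×90+31=301
r8: T_8,1=1×1+0=1; T_8,2=2×63+1=127; T_8,3=3×301+63=966
Read S(8,1) = 1, S(8,2) = 127, S(8,3) = 966.

1, 127, 966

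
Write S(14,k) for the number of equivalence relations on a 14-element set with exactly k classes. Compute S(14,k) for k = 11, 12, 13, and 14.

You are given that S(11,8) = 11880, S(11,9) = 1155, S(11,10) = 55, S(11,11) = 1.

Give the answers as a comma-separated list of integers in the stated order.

i=12: T(12,9)=11880+9·1155=22275 | T(12,10)=1155+10·55=1705 | T(12,11)=55+11·1=66 | T(12,12)=1+12·0=1
i=13: T(13,10)=22275+10·1705=39325 | T(13,11)=1705+11·66=2431 | T(13,12)=66+12·1=78 | T(13,13)=1+13·0=1
i=14: T(14,11)=39325+11·2431=66066 | T(14,12)=2431+12·78=3367 | T(14,13)=78+13·1=91 | T(14,14)=1+14·0=1
Read S(14,11) = 66066, S(14,12) = 3367, S(14,13) = 91, S(14,14) = 1.

66066, 3367, 91, 1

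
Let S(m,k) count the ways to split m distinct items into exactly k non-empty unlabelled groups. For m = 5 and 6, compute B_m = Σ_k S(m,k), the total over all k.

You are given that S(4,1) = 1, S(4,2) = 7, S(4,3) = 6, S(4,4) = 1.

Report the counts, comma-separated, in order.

52, 203

[5] T[5,1]:1*1+0=1 · T[5,2]:2*7+1=15 · T[5,3]:3*6+7=25 · T[5,4]:4*1+6=10 · T[5,5]:5*0+1=1
[6] T[6,1]:1*1+0=1 · T[6,2]:2*15+1=31 · T[6,3]:3*25+15=90 · T[6,4]:4*10+25=65 · T[6,5]:5*1+10=15 · T[6,6]:6*0+1=1
B_5 = ΣS(5,k) = 1+15+25+10+1 = 52
B_6 = ΣS(6,k) = 1+31+90+65+15+1 = 203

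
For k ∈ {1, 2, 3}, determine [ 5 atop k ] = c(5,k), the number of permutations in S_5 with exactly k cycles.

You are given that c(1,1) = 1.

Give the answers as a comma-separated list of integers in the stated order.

i=2: T(2,1)=0+1·1=1 | T(2,2)=1+1·0=1
i=3: T(3,1)=0+2·1=2 | T(3,2)=1+2·1=3 | T(3,3)=1+2·0=1
i=4: T(4,1)=0+3·2=6 | T(4,2)=2+3·3=11 | T(4,3)=3+3·1=6
i=5: T(5,1)=0+4·6=24 | T(5,2)=6+4·11=50 | T(5,3)=11+4·6=35
Read c(5,1) = 24, c(5,2) = 50, c(5,3) = 35.

24, 50, 35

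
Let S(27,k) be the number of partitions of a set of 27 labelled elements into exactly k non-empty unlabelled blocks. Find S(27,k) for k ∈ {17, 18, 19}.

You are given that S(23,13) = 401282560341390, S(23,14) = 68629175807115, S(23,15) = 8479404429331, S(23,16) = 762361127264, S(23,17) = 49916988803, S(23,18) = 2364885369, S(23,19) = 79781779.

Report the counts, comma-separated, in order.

i=24: T(24,14)=401282560341390+14·68629175807115=1362091021641000 | T(24,15)=68629175807115+15·8479404429331=195820242247080 | T(24,16)=8479404429331+16·762361127264=20677182465555 | T(24,17)=762361127264+17·49916988803=1610949936915 | T(24,18)=49916988803+18·2364885369=92484925445 | T(24,19)=2364885369+19·79781779=3880739170
i=25: T(25,15)=1362091021641000+15·195820242247080=4299394655347200 | T(25,16)=195820242247080+16·20677182465555=526655161695960 | T(25,17)=20677182465555+17·1610949936915=48063331393110 | T(25,18)=1610949936915+18·92484925445=3275678594925 | T(25,19)=92484925445+19·3880739170=166218969675
i=26: T(26,16)=4299394655347200+16·526655161695960=12725877242482560 | T(26,17)=526655161695960+17·48063331393110=1343731795378830 | T(26,18)=48063331393110+18·3275678594925=107025546101760 | T(26,19)=3275678594925+19·166218969675=6433839018750
i=27: T(27,17)=12725877242482560+17·1343731795378830=35569317763922670 | T(27,18)=1343731795378830+18·107025546101760=3270191625210510 | T(27,19)=107025546101760+19·6433839018750=229268487458010
Read S(27,17) = 35569317763922670, S(27,18) = 3270191625210510, S(27,19) = 229268487458010.

35569317763922670, 3270191625210510, 229268487458010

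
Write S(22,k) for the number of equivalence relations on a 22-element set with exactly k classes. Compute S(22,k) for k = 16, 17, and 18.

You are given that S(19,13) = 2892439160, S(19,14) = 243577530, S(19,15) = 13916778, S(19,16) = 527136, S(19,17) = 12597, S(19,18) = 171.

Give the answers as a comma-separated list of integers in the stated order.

26046574004, 1404142047, 53374629

i=20: T(20,14)=2892439160+14·243577530=6302524580 | T(20,15)=243577530+15·13916778=452329200 | T(20,16)=13916778+16·527136=22350954 | T(20,17)=527136+17·12597=741285 | T(20,18)=12597+18·171=15675
i=21: T(21,15)=6302524580+15·452329200=13087462580 | T(21,16)=452329200+16·22350954=809944464 | T(21,17)=22350954+17·741285=34952799 | T(21,18)=741285+18·15675=1023435
i=22: T(22,16)=13087462580+16·809944464=26046574004 | T(22,17)=809944464+17·34952799=1404142047 | T(22,18)=34952799+18·1023435=53374629
Read S(22,16) = 26046574004, S(22,17) = 1404142047, S(22,18) = 53374629.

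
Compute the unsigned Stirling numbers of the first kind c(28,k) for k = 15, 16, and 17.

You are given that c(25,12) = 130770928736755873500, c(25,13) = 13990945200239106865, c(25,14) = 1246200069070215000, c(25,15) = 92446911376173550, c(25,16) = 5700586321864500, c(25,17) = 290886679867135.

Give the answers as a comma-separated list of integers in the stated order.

i=26: T(26,13)=130770928736755873500+25·13990945200239106865=480544558742733545125 | T(26,14)=13990945200239106865+25·1246200069070215000=45145946926994481865 | T(26,15)=1246200069070215000+25·92446911376173550=3557372853474553750 | T(26,16)=92446911376173550+25·5700586321864500=234961569422786050 | T(26,17)=5700586321864500+25·290886679867135=12972753318542875
i=27: T(27,14)=480544558742733545125+26·45145946926994481865=1654339178844590073615 | T(27,15)=45145946926994481865+26·3557372853474553750=137637641117332879365 | T(27,16)=3557372853474553750+26·234961569422786050=9666373658466991050 | T(27,17)=234961569422786050+26·12972753318542875=572253155704900800
i=28: T(28,15)=1654339178844590073615+27·137637641117332879365=5370555489012577816470 | T(28,16)=137637641117332879365+27·9666373658466991050=398629729895941637715 | T(28,17)=9666373658466991050+27·572253155704900800=25117208862499312650
Read c(28,15) = 5370555489012577816470, c(28,16) = 398629729895941637715, c(28,17) = 25117208862499312650.

5370555489012577816470, 398629729895941637715, 25117208862499312650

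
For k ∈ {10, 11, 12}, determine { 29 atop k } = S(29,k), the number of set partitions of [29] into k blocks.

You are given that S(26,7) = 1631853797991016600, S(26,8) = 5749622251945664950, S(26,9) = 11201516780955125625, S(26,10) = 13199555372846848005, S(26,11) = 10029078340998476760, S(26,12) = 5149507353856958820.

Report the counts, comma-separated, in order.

16392038075086211019625, 18059551225961878690915, 13326679652926121224470

[27] T[27,8]:8*5749622251945664950+1631853797991016600=47628831813556336200 · T[27,9]:9*11201516780955125625+5749622251945664950=106563273280541795575 · T[27,10]:10*13199555372846848005+11201516780955125625=143197070509423605675 · T[27,11]:11*10029078340998476760+13199555372846848005=123519417123830092365 · T[27,12]:12*5149507353856958820+10029078340998476760=71823166587281982600
[28] T[28,9]:9*106563273280541795575+47628831813556336200=1006698291338432496375 · T[28,10]:10*143197070509423605675+106563273280541795575=1538533978374777852325 · T[28,11]:11*123519417123830092365+143197070509423605675=1501910658871554621690 · T[28,12]:12*71823166587281982600+123519417123830092365=985397416171213883565
[29] T[29,10]:10*1538533978374777852325+1006698291338432496375=16392038075086211019625 · T[29,11]:11*1501910658871554621690+1538533978374777852325=18059551225961878690915 · T[29,12]:12*985397416171213883565+1501910658871554621690=13326679652926121224470
Read S(29,10) = 16392038075086211019625, S(29,11) = 18059551225961878690915, S(29,12) = 13326679652926121224470.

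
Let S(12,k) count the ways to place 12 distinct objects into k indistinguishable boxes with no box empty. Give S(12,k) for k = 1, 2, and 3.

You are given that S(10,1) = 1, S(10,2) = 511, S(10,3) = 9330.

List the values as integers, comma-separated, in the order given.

1, 2047, 86526

@11  (11,1):1·1+0→1, (11,2):511·2+1→1023, (11,3):9330·3+511→28501
@12  (12,1):1·1+0→1, (12,2):1023·2+1→2047, (12,3):28501·3+1023→86526
Read S(12,1) = 1, S(12,2) = 2047, S(12,3) = 86526.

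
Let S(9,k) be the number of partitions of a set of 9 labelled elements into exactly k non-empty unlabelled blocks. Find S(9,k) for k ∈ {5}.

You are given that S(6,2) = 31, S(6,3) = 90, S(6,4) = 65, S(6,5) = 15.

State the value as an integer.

[7] T[7,3]:3*90+31=301 · T[7,4]:4*65+90=350 · T[7,5]:5*15+65=140
[8] T[8,4]:4*350+301=1701 · T[8,5]:5*140+350=1050
[9] T[9,5]:5*1050+1701=6951
Read S(9,5) = 6951.

6951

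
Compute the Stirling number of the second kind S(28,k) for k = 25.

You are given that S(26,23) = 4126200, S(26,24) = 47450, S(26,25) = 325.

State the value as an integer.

i=27: T(27,24)=4126200+24·47450=5265000 | T(27,25)=47450+25·325=55575
i=28: T(28,25)=5265000+25·55575=6654375
Read S(28,25) = 6654375.

6654375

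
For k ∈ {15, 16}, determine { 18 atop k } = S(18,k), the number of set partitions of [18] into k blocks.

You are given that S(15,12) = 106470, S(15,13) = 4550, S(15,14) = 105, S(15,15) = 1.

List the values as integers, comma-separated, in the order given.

367200, 9996

row 16: T[16][13]=13·4550+106470=165620  T[16][14]=14·105+4550=6020  T[16][15]=15·1+105=120  T[16][16]=16·0+1=1
row 17: T[17][14]=14·6020+165620=249900  T[17][15]=15·120+6020=7820  T[17][16]=16·1+120=136
row 18: T[18][15]=15·7820+249900=367200  T[18][16]=16·136+7820=9996
Read S(18,15) = 367200, S(18,16) = 9996.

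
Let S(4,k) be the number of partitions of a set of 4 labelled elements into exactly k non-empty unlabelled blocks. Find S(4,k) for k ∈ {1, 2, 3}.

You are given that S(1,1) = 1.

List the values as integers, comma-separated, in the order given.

[2] T[2,1]:1*1+0=1 · T[2,2]:2*0+1=1
[3] T[3,1]:1*1+0=1 · T[3,2]:2*1+1=3 · T[3,3]:3*0+1=1
[4] T[4,1]:1*1+0=1 · T[4,2]:2*3+1=7 · T[4,3]:3*1+3=6
Read S(4,1) = 1, S(4,2) = 7, S(4,3) = 6.

1, 7, 6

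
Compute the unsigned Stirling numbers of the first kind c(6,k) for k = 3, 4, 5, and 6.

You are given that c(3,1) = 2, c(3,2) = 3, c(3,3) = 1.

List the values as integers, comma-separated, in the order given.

i=4: T(4,1)=0+3·2=6 | T(4,2)=2+3·3=11 | T(4,3)=3+3·1=6 | T(4,4)=1+3·0=1
i=5: T(5,2)=6+4·11=50 | T(5,3)=11+4·6=35 | T(5,4)=6+4·1=10 | T(5,5)=1+4·0=1
i=6: T(6,3)=50+5·35=225 | T(6,4)=35+5·10=85 | T(6,5)=10+5·1=15 | T(6,6)=1+5·0=1
Read c(6,3) = 225, c(6,4) = 85, c(6,5) = 15, c(6,6) = 1.

225, 85, 15, 1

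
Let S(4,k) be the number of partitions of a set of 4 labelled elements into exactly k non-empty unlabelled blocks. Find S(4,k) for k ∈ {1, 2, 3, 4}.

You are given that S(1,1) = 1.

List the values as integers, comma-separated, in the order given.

[2] T[2,1]:1*1+0=1 · T[2,2]:2*0+1=1
[3] T[3,1]:1*1+0=1 · T[3,2]:2*1+1=3 · T[3,3]:3*0+1=1
[4] T[4,1]:1*1+0=1 · T[4,2]:2*3+1=7 · T[4,3]:3*1+3=6 · T[4,4]:4*0+1=1
Read S(4,1) = 1, S(4,2) = 7, S(4,3) = 6, S(4,4) = 1.

1, 7, 6, 1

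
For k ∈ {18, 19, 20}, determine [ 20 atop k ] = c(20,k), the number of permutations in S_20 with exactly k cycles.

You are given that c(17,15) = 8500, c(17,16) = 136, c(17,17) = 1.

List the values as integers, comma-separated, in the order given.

16815, 190, 1

@18  (18,16):136·17+8500→10812, (18,17):1·17+136→153, (18,18):0·17+1→1
@19  (19,17):153·18+10812→13566, (19,18):1·18+153→171, (19,19):0·18+1→1
@20  (20,18):171·19+13566→16815, (20,19):1·19+171→190, (20,20):0·19+1→1
Read c(20,18) = 16815, c(20,19) = 190, c(20,20) = 1.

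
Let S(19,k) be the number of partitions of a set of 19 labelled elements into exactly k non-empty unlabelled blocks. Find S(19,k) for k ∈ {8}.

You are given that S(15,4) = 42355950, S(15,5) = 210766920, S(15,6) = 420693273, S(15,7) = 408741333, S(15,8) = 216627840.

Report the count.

i=16: T(16,5)=42355950+5·210766920=1096190550 | T(16,6)=210766920+6·420693273=2734926558 | T(16,7)=420693273+7·408741333=3281882604 | T(16,8)=408741333+8·216627840=2141764053
i=17: T(17,6)=1096190550+6·2734926558=17505749898 | T(17,7)=2734926558+7·3281882604=25708104786 | T(17,8)=3281882604+8·2141764053=20415995028
i=18: T(18,7)=17505749898+7·25708104786=197462483400 | T(18,8)=25708104786+8·20415995028=189036065010
i=19: T(19,8)=197462483400+8·189036065010=1709751003480
Read S(19,8) = 1709751003480.

1709751003480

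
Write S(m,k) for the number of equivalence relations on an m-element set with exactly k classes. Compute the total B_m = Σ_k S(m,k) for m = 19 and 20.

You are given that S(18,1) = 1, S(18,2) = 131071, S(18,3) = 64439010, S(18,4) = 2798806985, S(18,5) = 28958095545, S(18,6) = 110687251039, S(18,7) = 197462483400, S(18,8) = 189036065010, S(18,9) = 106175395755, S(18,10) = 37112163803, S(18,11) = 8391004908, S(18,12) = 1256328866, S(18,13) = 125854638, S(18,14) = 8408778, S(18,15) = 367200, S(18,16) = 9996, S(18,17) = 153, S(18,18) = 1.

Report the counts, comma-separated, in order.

row 19: T[19][1]=1·1+0=1  T[19][2]=2·131071+1=262143  T[19][3]=3·64439010+131071=193448101  T[19][4]=4·2798806985+64439010=11259666950  T[19][5]=5·28958095545+2798806985=147589284710  T[19][6]=6·110687251039+28958095545=693081601779  T[19][7]=7·197462483400+110687251039=1492924634839  T[19][8]=8·189036065010+197462483400=1709751003480  T[19][9]=9·106175395755+189036065010=1144614626805  T[19][10]=10·37112163803+106175395755=477297033785  T[19][11]=11·8391004908+37112163803=129413217791  T[19][12]=12·1256328866+8391004908=23466951300  T[19][13]=13·125854638+1256328866=2892439160  T[19][14]=14·8408778+125854638=243577530  T[19][15]=15·367200+8408778=13916778  T[19][16]=16·9996+367200=527136  T[19][17]=17·153+9996=12597  T[19][18]=18·1+153=171  T[19][19]=19·0+1=1
row 20: T[20][1]=1·1+0=1  T[20][2]=2·262143+1=524287  T[20][3]=3·193448101+262143=580606446  T[20][4]=4·11259666950+193448101=45232115901  T[20][5]=5·147589284710+11259666950=749206090500  T[20][6]=6·693081601779+147589284710=4306078895384  T[20][7]=7·1492924634839+693081601779=11143554045652  T[20][8]=8·1709751003480+1492924634839=15170932662679  T[20][9]=9·1144614626805+1709751003480=12011282644725  T[20][10]=10·477297033785+1144614626805=5917584964655  T[20][11]=11·129413217791+477297033785=1900842429486  T[20][12]=12·23466951300+129413217791=411016633391  T[20][13]=13·2892439160+23466951300=61068660380  T[20][14]=14·243577530+2892439160=6302524580  T[20][15]=15·13916778+243577530=452329200  T[20][16]=16·527136+13916778=22350954  T[20][17]=17·12597+527136=741285  T[20][18]=18·171+12597=15675  T[20][19]=19·1+171=190  T[20][20]=20·0+1=1
B_19 = ΣS(19,k) = 1+262143+193448101+11259666950+147589284710+693081601779+1492924634839+1709751003480+1144614626805+477297033785+129413217791+23466951300+2892439160+243577530+13916778+527136+12597+171+1 = 5832742205057
B_20 = ΣS(20,k) = 1+524287+580606446+45232115901+749206090500+4306078895384+11143554045652+15170932662679+12011282644725+5917584964655+1900842429486+411016633391+61068660380+6302524580+452329200+22350954+741285+15675+190+1 = 51724158235372

5832742205057, 51724158235372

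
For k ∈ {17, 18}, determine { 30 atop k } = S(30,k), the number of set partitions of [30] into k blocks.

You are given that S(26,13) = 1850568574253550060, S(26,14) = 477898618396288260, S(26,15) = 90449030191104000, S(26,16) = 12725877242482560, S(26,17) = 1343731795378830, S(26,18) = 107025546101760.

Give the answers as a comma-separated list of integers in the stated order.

r27: T_27,14=14×477898618396288260+1850568574253550060=8541149231801585700; T_27,15=15×90449030191104000+477898618396288260=1834634071262848260; T_27,16=16×12725877242482560+90449030191104000=294063066070824960; T_27,17=17×1343731795378830+12725877242482560=35569317763922670; T_27,18=18×107025546101760+1343731795378830=3270191625210510
r28: T_28,15=15×1834634071262848260+8541149231801585700=36060660300744309600; T_28,16=16×294063066070824960+1834634071262848260=6539643128396047620; T_28,17=17×35569317763922670+294063066070824960=898741468057510350; T_28,18=18×3270191625210510+35569317763922670=94432767017711850
r29: T_29,16=16×6539643128396047620+36060660300744309600=140694950355081071520; T_29,17=17×898741468057510350+6539643128396047620=21818248085373723570; T_29,18=18×94432767017711850+898741468057510350=2598531274376323650
r30: T_30,17=17×21818248085373723570+140694950355081071520=511605167806434372210; T_30,18=18×2598531274376323650+21818248085373723570=68591811024147549270
Read S(30,17) = 511605167806434372210, S(30,18) = 68591811024147549270.

511605167806434372210, 68591811024147549270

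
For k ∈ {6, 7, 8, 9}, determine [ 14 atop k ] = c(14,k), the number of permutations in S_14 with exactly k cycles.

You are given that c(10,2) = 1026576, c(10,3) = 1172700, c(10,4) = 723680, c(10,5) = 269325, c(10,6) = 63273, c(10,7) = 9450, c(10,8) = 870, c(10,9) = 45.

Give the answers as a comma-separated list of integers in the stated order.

3336118786, 790943153, 135036473, 16669653

i=11: T(11,3)=1026576+10·1172700=12753576 | T(11,4)=1172700+10·723680=8409500 | T(11,5)=723680+10·269325=3416930 | T(11,6)=269325+10·63273=902055 | T(11,7)=63273+10·9450=157773 | T(11,8)=9450+10·870=18150 | T(11,9)=870+10·45=1320
i=12: T(12,4)=12753576+11·8409500=105258076 | T(12,5)=8409500+11·3416930=45995730 | T(12,6)=3416930+11·902055=13339535 | T(12,7)=902055+11·157773=2637558 | T(12,8)=157773+11·18150=357423 | T(12,9)=18150+11·1320=32670
i=13: T(13,5)=105258076+12·45995730=657206836 | T(13,6)=45995730+12·13339535=206070150 | T(13,7)=13339535+12·2637558=44990231 | T(13,8)=2637558+12·357423=6926634 | T(13,9)=357423+12·32670=749463
i=14: T(14,6)=657206836+13·206070150=3336118786 | T(14,7)=206070150+13·44990231=790943153 | T(14,8)=44990231+13·6926634=135036473 | T(14,9)=6926634+13·749463=16669653
Read c(14,6) = 3336118786, c(14,7) = 790943153, c(14,8) = 135036473, c(14,9) = 16669653.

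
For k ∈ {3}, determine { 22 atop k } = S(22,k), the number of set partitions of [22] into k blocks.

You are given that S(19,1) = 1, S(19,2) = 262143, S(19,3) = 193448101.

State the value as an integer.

5228079450

r20: T_20,1=1×1+0=1; T_20,2=2×262143+1=524287; T_20,3=3×193448101+262143=580606446
r21: T_21,2=2×524287+1=1048575; T_21,3=3×580606446+524287=1742343625
r22: T_22,3=3×1742343625+1048575=5228079450
Read S(22,3) = 5228079450.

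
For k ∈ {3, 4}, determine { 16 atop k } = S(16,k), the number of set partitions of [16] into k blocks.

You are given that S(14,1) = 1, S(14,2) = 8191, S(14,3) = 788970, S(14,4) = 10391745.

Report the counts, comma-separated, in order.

row 15: T[15][2]=2·8191+1=16383  T[15][3]=3·788970+8191=2375101  T[15][4]=4·10391745+788970=42355950
row 16: T[16][3]=3·2375101+16383=7141686  T[16][4]=4·42355950+2375101=171798901
Read S(16,3) = 7141686, S(16,4) = 171798901.

7141686, 171798901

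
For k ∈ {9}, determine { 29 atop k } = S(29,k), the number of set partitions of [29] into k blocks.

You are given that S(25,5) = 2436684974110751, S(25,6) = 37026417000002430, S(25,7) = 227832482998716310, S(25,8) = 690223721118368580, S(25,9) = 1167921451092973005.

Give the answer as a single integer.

r26: T_26,6=6×37026417000002430+2436684974110751=224595186974125331; T_26,7=7×227832482998716310+37026417000002430=1631853797991016600; T_26,8=8×690223721118368580+227832482998716310=5749622251945664950; T_26,9=9×1167921451092973005+690223721118368580=11201516780955125625
r27: T_27,7=7×1631853797991016600+224595186974125331=11647571772911241531; T_27,8=8×5749622251945664950+1631853797991016600=47628831813556336200; T_27,9=9×11201516780955125625+5749622251945664950=106563273280541795575
r28: T_28,8=8×47628831813556336200+11647571772911241531=392678226281361931131; T_28,9=9×106563273280541795575+47628831813556336200=1006698291338432496375
r29: T_29,9=9×1006698291338432496375+392678226281361931131=9452962848327254398506
Read S(29,9) = 9452962848327254398506.

9452962848327254398506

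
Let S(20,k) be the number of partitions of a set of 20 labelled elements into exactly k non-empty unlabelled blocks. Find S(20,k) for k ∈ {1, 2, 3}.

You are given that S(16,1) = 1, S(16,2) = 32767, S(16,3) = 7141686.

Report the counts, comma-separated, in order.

1, 524287, 580606446

r17: T_17,1=1×1+0=1; T_17,2=2×32767+1=65535; T_17,3=3×7141686+32767=21457825
r18: T_18,1=1×1+0=1; T_18,2=2×65535+1=131071; T_18,3=3×21457825+65535=64439010
r19: T_19,1=1×1+0=1; T_19,2=2×131071+1=262143; T_19,3=3×64439010+131071=193448101
r20: T_20,1=1×1+0=1; T_20,2=2×262143+1=524287; T_20,3=3×193448101+262143=580606446
Read S(20,1) = 1, S(20,2) = 524287, S(20,3) = 580606446.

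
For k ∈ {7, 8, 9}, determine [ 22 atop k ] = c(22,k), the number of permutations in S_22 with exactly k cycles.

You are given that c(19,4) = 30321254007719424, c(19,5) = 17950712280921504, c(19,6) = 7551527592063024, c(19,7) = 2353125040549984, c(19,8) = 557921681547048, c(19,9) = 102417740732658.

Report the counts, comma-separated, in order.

@20  (20,5):17950712280921504·19+30321254007719424→371384787345228000, (20,6):7551527592063024·19+17950712280921504→161429736530118960, (20,7):2353125040549984·19+7551527592063024→52260903362512720, (20,8):557921681547048·19+2353125040549984→12953636989943896, (20,9):102417740732658·19+557921681547048→2503858755467550
@21  (21,6):161429736530118960·20+371384787345228000→3599979517947607200, (21,7):52260903362512720·20+161429736530118960→1206647803780373360, (21,8):12953636989943896·20+52260903362512720→311333643161390640, (21,9):2503858755467550·20+12953636989943896→63030812099294896
@22  (22,7):1206647803780373360·21+3599979517947607200→28939583397335447760, (22,8):311333643161390640·21+1206647803780373360→7744654310169576800, (22,9):63030812099294896·21+311333643161390640→1634980697246583456
Read c(22,7) = 28939583397335447760, c(22,8) = 7744654310169576800, c(22,9) = 1634980697246583456.

28939583397335447760, 7744654310169576800, 1634980697246583456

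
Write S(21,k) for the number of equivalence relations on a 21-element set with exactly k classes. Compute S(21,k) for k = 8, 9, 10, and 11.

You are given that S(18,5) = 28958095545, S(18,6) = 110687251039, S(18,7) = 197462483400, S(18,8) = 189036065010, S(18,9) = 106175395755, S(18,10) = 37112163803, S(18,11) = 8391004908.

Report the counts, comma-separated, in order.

132511015347084, 123272476465204, 71187132291275, 26826851689001

[19] T[19,6]:6*110687251039+28958095545=693081601779 · T[19,7]:7*197462483400+110687251039=1492924634839 · T[19,8]:8*189036065010+197462483400=1709751003480 · T[19,9]:9*106175395755+189036065010=1144614626805 · T[19,10]:10*37112163803+106175395755=477297033785 · T[19,11]:11*8391004908+37112163803=129413217791
[20] T[20,7]:7*1492924634839+693081601779=11143554045652 · T[20,8]:8*1709751003480+1492924634839=15170932662679 · T[20,9]:9*1144614626805+1709751003480=12011282644725 · T[20,10]:10*477297033785+1144614626805=5917584964655 · T[20,11]:11*129413217791+477297033785=1900842429486
[21] T[21,8]:8*15170932662679+11143554045652=132511015347084 · T[21,9]:9*12011282644725+15170932662679=123272476465204 · T[21,10]:10*5917584964655+12011282644725=71187132291275 · T[21,11]:11*1900842429486+5917584964655=26826851689001
Read S(21,8) = 132511015347084, S(21,9) = 123272476465204, S(21,10) = 71187132291275, S(21,11) = 26826851689001.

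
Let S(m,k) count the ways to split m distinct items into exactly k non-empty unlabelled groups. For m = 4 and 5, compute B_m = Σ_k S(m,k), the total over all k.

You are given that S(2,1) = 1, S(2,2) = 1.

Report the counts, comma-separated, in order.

i=3: T(3,1)=0+1·1=1 | T(3,2)=1+2·1=3 | T(3,3)=1+3·0=1
i=4: T(4,1)=0+1·1=1 | T(4,2)=1+2·3=7 | T(4,3)=3+3·1=6 | T(4,4)=1+4·0=1
i=5: T(5,1)=0+1·1=1 | T(5,2)=1+2·7=15 | T(5,3)=7+3·6=25 | T(5,4)=6+4·1=10 | T(5,5)=1+5·0=1
B_4 = ΣS(4,k) = 1+7+6+1 = 15
B_5 = ΣS(5,k) = 1+15+25+10+1 = 52

15, 52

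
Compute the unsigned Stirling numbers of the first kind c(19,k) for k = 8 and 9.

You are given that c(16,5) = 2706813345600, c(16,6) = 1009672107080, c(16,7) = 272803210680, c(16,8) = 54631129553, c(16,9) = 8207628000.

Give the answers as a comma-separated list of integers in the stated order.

[17] T[17,6]:16*1009672107080+2706813345600=18861567058880 · T[17,7]:16*272803210680+1009672107080=5374523477960 · T[17,8]:16*54631129553+272803210680=1146901283528 · T[17,9]:16*8207628000+54631129553=185953177553
[18] T[18,7]:17*5374523477960+18861567058880=110228466184200 · T[18,8]:17*1146901283528+5374523477960=24871845297936 · T[18,9]:17*185953177553+1146901283528=4308105301929
[19] T[19,8]:18*24871845297936+110228466184200=557921681547048 · T[19,9]:18*4308105301929+24871845297936=102417740732658
Read c(19,8) = 557921681547048, c(19,9) = 102417740732658.

557921681547048, 102417740732658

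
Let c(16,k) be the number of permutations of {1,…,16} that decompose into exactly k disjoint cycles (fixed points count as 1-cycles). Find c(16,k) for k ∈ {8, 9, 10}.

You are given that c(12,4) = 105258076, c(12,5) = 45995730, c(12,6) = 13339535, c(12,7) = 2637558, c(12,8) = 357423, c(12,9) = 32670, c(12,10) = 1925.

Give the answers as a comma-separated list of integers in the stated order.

[13] T[13,5]:12*45995730+105258076=657206836 · T[13,6]:12*13339535+45995730=206070150 · T[13,7]:12*2637558+13339535=44990231 · T[13,8]:12*357423+2637558=6926634 · T[13,9]:12*32670+357423=749463 · T[13,10]:12*1925+32670=55770
[14] T[14,6]:13*206070150+657206836=3336118786 · T[14,7]:13*44990231+206070150=790943153 · T[14,8]:13*6926634+44990231=135036473 · T[14,9]:13*749463+6926634=16669653 · T[14,10]:13*55770+749463=1474473
[15] T[15,7]:14*790943153+3336118786=14409322928 · T[15,8]:14*135036473+790943153=2681453775 · T[15,9]:14*16669653+135036473=368411615 · T[15,10]:14*1474473+16669653=37312275
[16] T[16,8]:15*2681453775+14409322928=54631129553 · T[16,9]:15*368411615+2681453775=8207628000 · T[16,10]:15*37312275+368411615=928095740
Read c(16,8) = 54631129553, c(16,9) = 8207628000, c(16,10) = 928095740.

54631129553, 8207628000, 928095740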